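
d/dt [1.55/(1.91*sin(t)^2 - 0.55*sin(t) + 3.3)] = (0.8525 - 5.921*sin(t))*cos(t)/(1.91*sin(t)^2 - 0.55*sin(t) + 3.3)^2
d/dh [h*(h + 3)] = 2*h + 3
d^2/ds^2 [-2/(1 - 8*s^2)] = 32*(24*s^2 + 1)/(8*s^2 - 1)^3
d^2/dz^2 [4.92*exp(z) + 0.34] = 4.92*exp(z)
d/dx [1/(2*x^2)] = -1/x^3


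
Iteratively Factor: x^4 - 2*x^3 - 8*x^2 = (x)*(x^3 - 2*x^2 - 8*x) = x^2*(x^2 - 2*x - 8) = x^2*(x + 2)*(x - 4)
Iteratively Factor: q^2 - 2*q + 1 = (q - 1)*(q - 1)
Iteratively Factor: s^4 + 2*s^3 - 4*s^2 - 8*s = (s - 2)*(s^3 + 4*s^2 + 4*s) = (s - 2)*(s + 2)*(s^2 + 2*s) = s*(s - 2)*(s + 2)*(s + 2)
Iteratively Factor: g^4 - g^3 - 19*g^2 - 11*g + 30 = (g - 5)*(g^3 + 4*g^2 + g - 6) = (g - 5)*(g + 2)*(g^2 + 2*g - 3) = (g - 5)*(g + 2)*(g + 3)*(g - 1)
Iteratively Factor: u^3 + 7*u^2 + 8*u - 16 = (u + 4)*(u^2 + 3*u - 4) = (u + 4)^2*(u - 1)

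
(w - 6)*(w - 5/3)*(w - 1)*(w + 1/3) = w^4 - 25*w^3/3 + 133*w^2/9 - 37*w/9 - 10/3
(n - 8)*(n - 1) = n^2 - 9*n + 8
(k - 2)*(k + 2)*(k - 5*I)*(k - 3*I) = k^4 - 8*I*k^3 - 19*k^2 + 32*I*k + 60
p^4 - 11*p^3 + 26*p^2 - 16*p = p*(p - 8)*(p - 2)*(p - 1)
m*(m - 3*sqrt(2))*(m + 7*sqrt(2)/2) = m^3 + sqrt(2)*m^2/2 - 21*m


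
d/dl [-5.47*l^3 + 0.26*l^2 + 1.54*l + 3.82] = -16.41*l^2 + 0.52*l + 1.54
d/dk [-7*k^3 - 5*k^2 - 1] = k*(-21*k - 10)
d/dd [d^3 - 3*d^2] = 3*d*(d - 2)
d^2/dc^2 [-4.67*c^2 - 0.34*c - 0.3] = -9.34000000000000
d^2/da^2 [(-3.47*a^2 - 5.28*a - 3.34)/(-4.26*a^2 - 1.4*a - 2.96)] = (-5.6843418860808e-14*a^4 + 150.248496*a^3 + 101.146032*a^2 - 279.953568*a - 54.094464)/(77.308776*a^6 + 76.21992*a^5 + 186.199488*a^4 + 108.66464*a^3 + 129.378048*a^2 + 36.79872*a + 25.934336)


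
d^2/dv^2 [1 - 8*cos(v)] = 8*cos(v)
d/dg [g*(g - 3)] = 2*g - 3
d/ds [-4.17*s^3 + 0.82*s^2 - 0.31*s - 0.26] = -12.51*s^2 + 1.64*s - 0.31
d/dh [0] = 0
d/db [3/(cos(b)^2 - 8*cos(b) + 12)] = 6*(cos(b) - 4)*sin(b)/(cos(b)^2 - 8*cos(b) + 12)^2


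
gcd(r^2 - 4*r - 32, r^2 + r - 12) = r + 4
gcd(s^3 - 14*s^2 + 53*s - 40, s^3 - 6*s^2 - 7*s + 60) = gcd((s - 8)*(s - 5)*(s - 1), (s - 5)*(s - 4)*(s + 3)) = s - 5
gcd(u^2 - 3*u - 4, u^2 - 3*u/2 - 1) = 1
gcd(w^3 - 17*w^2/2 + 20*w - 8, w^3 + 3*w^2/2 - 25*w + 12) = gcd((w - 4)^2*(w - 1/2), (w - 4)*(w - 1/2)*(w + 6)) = w^2 - 9*w/2 + 2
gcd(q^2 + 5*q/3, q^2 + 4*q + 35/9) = q + 5/3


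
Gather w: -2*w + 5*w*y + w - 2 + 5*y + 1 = w*(5*y - 1) + 5*y - 1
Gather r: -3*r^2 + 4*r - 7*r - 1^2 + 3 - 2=-3*r^2 - 3*r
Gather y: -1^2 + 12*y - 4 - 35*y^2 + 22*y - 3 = -35*y^2 + 34*y - 8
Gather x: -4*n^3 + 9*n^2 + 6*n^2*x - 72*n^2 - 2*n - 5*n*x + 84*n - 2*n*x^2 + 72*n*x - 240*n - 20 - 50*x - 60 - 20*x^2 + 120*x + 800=-4*n^3 - 63*n^2 - 158*n + x^2*(-2*n - 20) + x*(6*n^2 + 67*n + 70) + 720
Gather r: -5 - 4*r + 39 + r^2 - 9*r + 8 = r^2 - 13*r + 42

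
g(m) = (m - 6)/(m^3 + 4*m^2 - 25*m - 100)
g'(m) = (m - 6)*(-3*m^2 - 8*m + 25)/(m^3 + 4*m^2 - 25*m - 100)^2 + 1/(m^3 + 4*m^2 - 25*m - 100) = (m^3 + 4*m^2 - 25*m - (m - 6)*(3*m^2 + 8*m - 25) - 100)/(m^3 + 4*m^2 - 25*m - 100)^2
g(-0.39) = 0.07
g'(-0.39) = -0.03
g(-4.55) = -4.46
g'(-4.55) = 1.76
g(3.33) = 0.03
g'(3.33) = -0.00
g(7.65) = 0.00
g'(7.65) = 0.00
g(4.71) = 0.05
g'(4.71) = 0.13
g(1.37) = 0.04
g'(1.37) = -0.01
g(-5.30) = 2.81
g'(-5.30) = 11.56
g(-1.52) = 0.13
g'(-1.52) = -0.09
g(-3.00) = 0.56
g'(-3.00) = -0.84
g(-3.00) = 0.56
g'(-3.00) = -0.84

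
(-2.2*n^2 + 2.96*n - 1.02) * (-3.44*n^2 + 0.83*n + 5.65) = 7.568*n^4 - 12.0084*n^3 - 6.4644*n^2 + 15.8774*n - 5.763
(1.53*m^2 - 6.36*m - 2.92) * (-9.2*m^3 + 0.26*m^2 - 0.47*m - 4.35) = -14.076*m^5 + 58.9098*m^4 + 24.4913*m^3 - 4.4255*m^2 + 29.0384*m + 12.702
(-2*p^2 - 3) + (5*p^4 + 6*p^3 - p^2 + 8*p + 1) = 5*p^4 + 6*p^3 - 3*p^2 + 8*p - 2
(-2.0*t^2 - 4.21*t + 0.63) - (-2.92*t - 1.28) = -2.0*t^2 - 1.29*t + 1.91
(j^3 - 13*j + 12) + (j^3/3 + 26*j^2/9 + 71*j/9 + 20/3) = 4*j^3/3 + 26*j^2/9 - 46*j/9 + 56/3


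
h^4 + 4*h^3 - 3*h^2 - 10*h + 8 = (h - 1)^2*(h + 2)*(h + 4)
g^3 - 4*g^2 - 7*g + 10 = (g - 5)*(g - 1)*(g + 2)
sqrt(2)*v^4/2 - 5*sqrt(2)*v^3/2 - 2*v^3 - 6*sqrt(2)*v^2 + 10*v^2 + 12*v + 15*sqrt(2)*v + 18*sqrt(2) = (v - 6)*(v - 3*sqrt(2))*(v + sqrt(2))*(sqrt(2)*v/2 + sqrt(2)/2)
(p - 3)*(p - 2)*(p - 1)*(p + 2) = p^4 - 4*p^3 - p^2 + 16*p - 12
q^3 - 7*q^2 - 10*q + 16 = (q - 8)*(q - 1)*(q + 2)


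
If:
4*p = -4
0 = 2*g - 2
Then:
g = 1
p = -1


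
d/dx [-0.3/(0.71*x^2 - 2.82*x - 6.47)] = (0.426*x - 0.846)/(-0.71*x^2 + 2.82*x + 6.47)^2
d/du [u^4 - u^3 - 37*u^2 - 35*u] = 4*u^3 - 3*u^2 - 74*u - 35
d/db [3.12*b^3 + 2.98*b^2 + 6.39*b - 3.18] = 9.36*b^2 + 5.96*b + 6.39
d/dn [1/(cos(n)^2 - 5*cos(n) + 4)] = (2*cos(n) - 5)*sin(n)/(cos(n)^2 - 5*cos(n) + 4)^2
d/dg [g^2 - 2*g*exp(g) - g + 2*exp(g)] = -2*g*exp(g) + 2*g - 1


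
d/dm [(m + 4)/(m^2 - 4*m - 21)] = (m^2 - 4*m - 2*(m - 2)*(m + 4) - 21)/(-m^2 + 4*m + 21)^2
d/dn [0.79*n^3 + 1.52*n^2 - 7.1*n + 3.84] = 2.37*n^2 + 3.04*n - 7.1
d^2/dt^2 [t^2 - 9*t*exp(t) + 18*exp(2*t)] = -9*t*exp(t) + 72*exp(2*t) - 18*exp(t) + 2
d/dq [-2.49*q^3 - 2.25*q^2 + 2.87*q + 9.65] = -7.47*q^2 - 4.5*q + 2.87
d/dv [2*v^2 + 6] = 4*v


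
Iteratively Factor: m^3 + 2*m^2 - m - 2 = (m + 1)*(m^2 + m - 2) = (m + 1)*(m + 2)*(m - 1)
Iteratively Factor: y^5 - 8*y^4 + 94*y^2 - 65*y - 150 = (y + 3)*(y^4 - 11*y^3 + 33*y^2 - 5*y - 50) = (y - 5)*(y + 3)*(y^3 - 6*y^2 + 3*y + 10) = (y - 5)^2*(y + 3)*(y^2 - y - 2) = (y - 5)^2*(y + 1)*(y + 3)*(y - 2)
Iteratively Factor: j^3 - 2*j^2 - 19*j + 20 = (j + 4)*(j^2 - 6*j + 5) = (j - 1)*(j + 4)*(j - 5)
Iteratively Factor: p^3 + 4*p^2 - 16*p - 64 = (p + 4)*(p^2 - 16) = (p + 4)^2*(p - 4)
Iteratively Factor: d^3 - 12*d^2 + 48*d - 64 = (d - 4)*(d^2 - 8*d + 16) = (d - 4)^2*(d - 4)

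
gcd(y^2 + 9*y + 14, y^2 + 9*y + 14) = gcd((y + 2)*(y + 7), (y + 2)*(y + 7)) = y^2 + 9*y + 14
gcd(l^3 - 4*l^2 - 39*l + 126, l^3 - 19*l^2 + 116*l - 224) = l - 7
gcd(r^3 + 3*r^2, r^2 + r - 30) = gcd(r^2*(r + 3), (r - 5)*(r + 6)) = 1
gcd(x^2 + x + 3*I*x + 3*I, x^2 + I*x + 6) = x + 3*I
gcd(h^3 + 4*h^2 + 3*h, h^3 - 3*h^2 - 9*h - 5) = h + 1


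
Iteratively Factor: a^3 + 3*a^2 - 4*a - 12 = (a + 3)*(a^2 - 4) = (a - 2)*(a + 3)*(a + 2)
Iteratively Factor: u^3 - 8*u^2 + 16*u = (u)*(u^2 - 8*u + 16) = u*(u - 4)*(u - 4)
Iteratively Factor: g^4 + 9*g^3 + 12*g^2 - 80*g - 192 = (g + 4)*(g^3 + 5*g^2 - 8*g - 48) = (g + 4)^2*(g^2 + g - 12) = (g + 4)^3*(g - 3)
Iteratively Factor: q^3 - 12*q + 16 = (q - 2)*(q^2 + 2*q - 8) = (q - 2)*(q + 4)*(q - 2)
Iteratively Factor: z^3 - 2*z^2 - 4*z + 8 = (z - 2)*(z^2 - 4) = (z - 2)*(z + 2)*(z - 2)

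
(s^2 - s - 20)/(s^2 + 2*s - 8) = (s - 5)/(s - 2)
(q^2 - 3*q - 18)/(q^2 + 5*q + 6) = (q - 6)/(q + 2)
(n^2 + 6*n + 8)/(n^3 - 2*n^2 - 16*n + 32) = (n + 2)/(n^2 - 6*n + 8)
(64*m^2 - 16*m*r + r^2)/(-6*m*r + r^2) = (-64*m^2 + 16*m*r - r^2)/(r*(6*m - r))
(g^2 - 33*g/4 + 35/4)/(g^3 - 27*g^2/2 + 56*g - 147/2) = (4*g - 5)/(2*(2*g^2 - 13*g + 21))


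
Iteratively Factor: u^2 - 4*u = (u)*(u - 4)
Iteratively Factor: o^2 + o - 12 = (o - 3)*(o + 4)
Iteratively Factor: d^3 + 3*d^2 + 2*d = (d)*(d^2 + 3*d + 2) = d*(d + 2)*(d + 1)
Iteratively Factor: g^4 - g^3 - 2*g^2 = (g - 2)*(g^3 + g^2) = (g - 2)*(g + 1)*(g^2) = g*(g - 2)*(g + 1)*(g)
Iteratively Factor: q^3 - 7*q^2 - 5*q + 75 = (q - 5)*(q^2 - 2*q - 15) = (q - 5)^2*(q + 3)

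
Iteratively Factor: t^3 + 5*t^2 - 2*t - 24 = (t + 3)*(t^2 + 2*t - 8) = (t + 3)*(t + 4)*(t - 2)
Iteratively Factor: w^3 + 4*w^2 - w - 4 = (w + 1)*(w^2 + 3*w - 4) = (w + 1)*(w + 4)*(w - 1)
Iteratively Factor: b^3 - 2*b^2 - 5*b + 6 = (b + 2)*(b^2 - 4*b + 3) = (b - 3)*(b + 2)*(b - 1)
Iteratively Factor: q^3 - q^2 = (q)*(q^2 - q) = q^2*(q - 1)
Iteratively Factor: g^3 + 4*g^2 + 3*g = (g + 3)*(g^2 + g) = (g + 1)*(g + 3)*(g)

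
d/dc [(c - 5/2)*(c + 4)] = 2*c + 3/2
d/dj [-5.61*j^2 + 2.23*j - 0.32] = 2.23 - 11.22*j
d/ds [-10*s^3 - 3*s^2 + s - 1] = -30*s^2 - 6*s + 1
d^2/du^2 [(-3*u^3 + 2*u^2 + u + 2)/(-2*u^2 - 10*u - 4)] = 2*(39*u^3 + 48*u^2 + 6*u - 22)/(u^6 + 15*u^5 + 81*u^4 + 185*u^3 + 162*u^2 + 60*u + 8)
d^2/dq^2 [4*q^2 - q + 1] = 8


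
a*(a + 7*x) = a^2 + 7*a*x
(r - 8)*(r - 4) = r^2 - 12*r + 32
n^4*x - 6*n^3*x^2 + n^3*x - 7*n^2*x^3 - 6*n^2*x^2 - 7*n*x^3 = n*(n - 7*x)*(n + x)*(n*x + x)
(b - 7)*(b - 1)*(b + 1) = b^3 - 7*b^2 - b + 7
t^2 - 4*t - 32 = (t - 8)*(t + 4)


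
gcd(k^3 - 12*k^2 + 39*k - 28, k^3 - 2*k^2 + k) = k - 1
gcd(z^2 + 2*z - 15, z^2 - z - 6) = z - 3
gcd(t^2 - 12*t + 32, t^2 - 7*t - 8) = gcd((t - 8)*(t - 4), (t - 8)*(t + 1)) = t - 8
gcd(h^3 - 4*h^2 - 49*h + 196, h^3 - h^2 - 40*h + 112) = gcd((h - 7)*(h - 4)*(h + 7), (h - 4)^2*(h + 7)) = h^2 + 3*h - 28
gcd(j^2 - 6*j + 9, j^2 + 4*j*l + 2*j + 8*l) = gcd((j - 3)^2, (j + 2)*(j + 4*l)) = 1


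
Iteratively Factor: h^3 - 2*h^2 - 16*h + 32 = (h - 4)*(h^2 + 2*h - 8) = (h - 4)*(h + 4)*(h - 2)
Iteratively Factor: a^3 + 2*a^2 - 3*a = (a - 1)*(a^2 + 3*a) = a*(a - 1)*(a + 3)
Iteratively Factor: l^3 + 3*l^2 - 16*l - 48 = (l + 4)*(l^2 - l - 12) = (l + 3)*(l + 4)*(l - 4)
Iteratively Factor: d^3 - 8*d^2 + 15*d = (d - 5)*(d^2 - 3*d) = (d - 5)*(d - 3)*(d)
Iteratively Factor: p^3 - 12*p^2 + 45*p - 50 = (p - 5)*(p^2 - 7*p + 10) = (p - 5)*(p - 2)*(p - 5)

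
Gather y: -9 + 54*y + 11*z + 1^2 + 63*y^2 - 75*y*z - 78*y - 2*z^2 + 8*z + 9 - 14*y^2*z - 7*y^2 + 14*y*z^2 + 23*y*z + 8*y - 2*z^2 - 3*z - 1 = y^2*(56 - 14*z) + y*(14*z^2 - 52*z - 16) - 4*z^2 + 16*z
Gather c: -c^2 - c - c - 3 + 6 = -c^2 - 2*c + 3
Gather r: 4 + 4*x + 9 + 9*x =13*x + 13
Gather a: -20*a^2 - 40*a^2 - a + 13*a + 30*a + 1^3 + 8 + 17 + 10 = -60*a^2 + 42*a + 36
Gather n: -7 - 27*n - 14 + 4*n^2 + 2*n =4*n^2 - 25*n - 21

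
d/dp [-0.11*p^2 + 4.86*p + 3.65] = 4.86 - 0.22*p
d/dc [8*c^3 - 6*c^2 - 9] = 12*c*(2*c - 1)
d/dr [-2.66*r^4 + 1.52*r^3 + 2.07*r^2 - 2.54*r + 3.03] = -10.64*r^3 + 4.56*r^2 + 4.14*r - 2.54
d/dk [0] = 0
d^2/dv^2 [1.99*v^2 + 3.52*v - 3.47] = 3.98000000000000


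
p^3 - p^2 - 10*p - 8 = (p - 4)*(p + 1)*(p + 2)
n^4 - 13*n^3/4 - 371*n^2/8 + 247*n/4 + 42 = (n - 8)*(n - 7/4)*(n + 1/2)*(n + 6)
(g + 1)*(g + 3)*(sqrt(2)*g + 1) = sqrt(2)*g^3 + g^2 + 4*sqrt(2)*g^2 + 4*g + 3*sqrt(2)*g + 3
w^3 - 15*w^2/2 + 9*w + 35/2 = (w - 5)*(w - 7/2)*(w + 1)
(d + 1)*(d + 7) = d^2 + 8*d + 7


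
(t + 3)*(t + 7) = t^2 + 10*t + 21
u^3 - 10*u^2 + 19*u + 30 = (u - 6)*(u - 5)*(u + 1)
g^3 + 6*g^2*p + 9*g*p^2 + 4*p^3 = (g + p)^2*(g + 4*p)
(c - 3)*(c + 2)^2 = c^3 + c^2 - 8*c - 12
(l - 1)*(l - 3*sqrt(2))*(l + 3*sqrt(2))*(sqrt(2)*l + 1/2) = sqrt(2)*l^4 - sqrt(2)*l^3 + l^3/2 - 18*sqrt(2)*l^2 - l^2/2 - 9*l + 18*sqrt(2)*l + 9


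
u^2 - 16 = (u - 4)*(u + 4)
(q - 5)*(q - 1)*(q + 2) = q^3 - 4*q^2 - 7*q + 10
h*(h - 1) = h^2 - h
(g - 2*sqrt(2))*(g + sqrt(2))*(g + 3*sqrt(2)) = g^3 + 2*sqrt(2)*g^2 - 10*g - 12*sqrt(2)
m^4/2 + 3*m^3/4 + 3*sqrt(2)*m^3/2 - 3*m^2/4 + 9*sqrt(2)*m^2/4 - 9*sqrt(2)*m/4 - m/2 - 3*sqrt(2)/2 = (m/2 + 1)*(m - 1)*(m + 1/2)*(m + 3*sqrt(2))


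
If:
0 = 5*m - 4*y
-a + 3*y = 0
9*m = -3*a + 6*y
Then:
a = 0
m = 0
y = 0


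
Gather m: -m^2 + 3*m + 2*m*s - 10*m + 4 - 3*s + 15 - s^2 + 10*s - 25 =-m^2 + m*(2*s - 7) - s^2 + 7*s - 6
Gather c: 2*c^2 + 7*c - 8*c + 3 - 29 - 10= 2*c^2 - c - 36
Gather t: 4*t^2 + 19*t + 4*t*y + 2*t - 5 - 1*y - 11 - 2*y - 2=4*t^2 + t*(4*y + 21) - 3*y - 18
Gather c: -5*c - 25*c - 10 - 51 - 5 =-30*c - 66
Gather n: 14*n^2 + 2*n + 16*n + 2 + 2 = 14*n^2 + 18*n + 4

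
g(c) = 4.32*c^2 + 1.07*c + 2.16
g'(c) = 8.64*c + 1.07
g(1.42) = 12.39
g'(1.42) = 13.34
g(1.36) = 11.61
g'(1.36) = 12.82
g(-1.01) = 5.49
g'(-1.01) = -7.66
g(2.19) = 25.22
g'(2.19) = 19.99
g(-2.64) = 29.44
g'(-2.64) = -21.74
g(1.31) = 10.98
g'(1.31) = 12.39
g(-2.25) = 21.62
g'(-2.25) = -18.37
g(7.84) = 276.08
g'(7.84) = 68.81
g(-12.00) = 611.40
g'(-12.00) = -102.61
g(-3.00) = 37.83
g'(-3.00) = -24.85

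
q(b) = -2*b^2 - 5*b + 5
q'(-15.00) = 55.00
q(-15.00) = -370.00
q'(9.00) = -41.00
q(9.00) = -202.00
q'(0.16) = -5.64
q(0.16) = 4.15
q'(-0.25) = -4.00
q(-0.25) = 6.12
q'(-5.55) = 17.20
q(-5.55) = -28.86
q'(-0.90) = -1.40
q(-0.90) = 7.88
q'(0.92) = -8.68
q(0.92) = -1.29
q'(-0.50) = -3.00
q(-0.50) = 7.00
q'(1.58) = -11.32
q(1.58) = -7.89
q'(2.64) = -15.56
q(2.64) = -22.14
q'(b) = -4*b - 5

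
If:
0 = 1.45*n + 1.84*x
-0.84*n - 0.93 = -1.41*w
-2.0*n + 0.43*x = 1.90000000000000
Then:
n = -0.81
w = 0.18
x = 0.64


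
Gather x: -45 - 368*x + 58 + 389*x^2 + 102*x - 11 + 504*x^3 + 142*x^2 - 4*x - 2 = 504*x^3 + 531*x^2 - 270*x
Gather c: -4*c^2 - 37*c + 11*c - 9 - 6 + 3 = -4*c^2 - 26*c - 12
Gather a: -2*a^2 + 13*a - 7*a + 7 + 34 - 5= -2*a^2 + 6*a + 36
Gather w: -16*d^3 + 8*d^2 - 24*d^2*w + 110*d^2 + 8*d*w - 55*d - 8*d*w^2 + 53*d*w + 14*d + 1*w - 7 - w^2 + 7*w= -16*d^3 + 118*d^2 - 41*d + w^2*(-8*d - 1) + w*(-24*d^2 + 61*d + 8) - 7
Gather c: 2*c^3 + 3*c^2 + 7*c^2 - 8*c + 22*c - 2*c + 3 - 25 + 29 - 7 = 2*c^3 + 10*c^2 + 12*c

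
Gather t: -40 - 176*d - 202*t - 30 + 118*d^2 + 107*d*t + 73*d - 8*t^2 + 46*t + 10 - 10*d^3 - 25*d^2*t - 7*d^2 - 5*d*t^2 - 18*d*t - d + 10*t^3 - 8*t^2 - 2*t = -10*d^3 + 111*d^2 - 104*d + 10*t^3 + t^2*(-5*d - 16) + t*(-25*d^2 + 89*d - 158) - 60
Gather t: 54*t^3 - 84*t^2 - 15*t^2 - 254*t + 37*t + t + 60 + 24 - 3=54*t^3 - 99*t^2 - 216*t + 81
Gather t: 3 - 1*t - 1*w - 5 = -t - w - 2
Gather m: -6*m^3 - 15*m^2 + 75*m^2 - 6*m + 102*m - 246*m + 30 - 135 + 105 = -6*m^3 + 60*m^2 - 150*m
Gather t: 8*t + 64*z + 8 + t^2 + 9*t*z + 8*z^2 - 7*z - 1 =t^2 + t*(9*z + 8) + 8*z^2 + 57*z + 7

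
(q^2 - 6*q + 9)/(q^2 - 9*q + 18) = (q - 3)/(q - 6)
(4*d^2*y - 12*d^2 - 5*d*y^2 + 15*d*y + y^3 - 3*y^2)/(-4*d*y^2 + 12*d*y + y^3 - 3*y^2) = (-d + y)/y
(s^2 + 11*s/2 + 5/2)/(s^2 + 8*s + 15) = (s + 1/2)/(s + 3)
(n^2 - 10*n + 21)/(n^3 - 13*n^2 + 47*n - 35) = (n - 3)/(n^2 - 6*n + 5)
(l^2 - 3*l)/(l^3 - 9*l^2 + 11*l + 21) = l/(l^2 - 6*l - 7)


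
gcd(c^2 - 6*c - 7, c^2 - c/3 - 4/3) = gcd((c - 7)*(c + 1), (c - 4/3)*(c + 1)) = c + 1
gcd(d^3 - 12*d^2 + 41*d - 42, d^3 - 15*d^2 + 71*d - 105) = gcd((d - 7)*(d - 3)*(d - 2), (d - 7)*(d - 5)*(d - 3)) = d^2 - 10*d + 21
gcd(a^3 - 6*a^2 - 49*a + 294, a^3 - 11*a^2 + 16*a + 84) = a^2 - 13*a + 42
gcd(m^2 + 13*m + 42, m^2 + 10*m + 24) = m + 6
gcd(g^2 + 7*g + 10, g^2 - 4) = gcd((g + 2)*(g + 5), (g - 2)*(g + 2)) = g + 2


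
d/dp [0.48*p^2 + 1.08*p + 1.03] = 0.96*p + 1.08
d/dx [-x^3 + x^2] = x*(2 - 3*x)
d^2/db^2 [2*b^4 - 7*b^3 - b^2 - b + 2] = 24*b^2 - 42*b - 2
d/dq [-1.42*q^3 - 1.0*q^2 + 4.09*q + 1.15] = -4.26*q^2 - 2.0*q + 4.09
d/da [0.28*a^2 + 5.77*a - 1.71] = 0.56*a + 5.77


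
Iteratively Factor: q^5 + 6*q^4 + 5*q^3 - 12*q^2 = (q)*(q^4 + 6*q^3 + 5*q^2 - 12*q) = q*(q + 3)*(q^3 + 3*q^2 - 4*q) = q*(q + 3)*(q + 4)*(q^2 - q) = q*(q - 1)*(q + 3)*(q + 4)*(q)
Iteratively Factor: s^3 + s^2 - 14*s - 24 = (s - 4)*(s^2 + 5*s + 6) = (s - 4)*(s + 2)*(s + 3)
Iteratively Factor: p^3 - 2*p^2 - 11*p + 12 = (p - 4)*(p^2 + 2*p - 3) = (p - 4)*(p - 1)*(p + 3)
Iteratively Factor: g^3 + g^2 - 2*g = (g - 1)*(g^2 + 2*g) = g*(g - 1)*(g + 2)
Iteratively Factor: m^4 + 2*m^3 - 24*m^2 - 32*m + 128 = (m - 2)*(m^3 + 4*m^2 - 16*m - 64) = (m - 2)*(m + 4)*(m^2 - 16) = (m - 4)*(m - 2)*(m + 4)*(m + 4)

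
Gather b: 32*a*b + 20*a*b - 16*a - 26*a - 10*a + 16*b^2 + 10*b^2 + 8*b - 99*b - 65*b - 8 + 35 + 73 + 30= -52*a + 26*b^2 + b*(52*a - 156) + 130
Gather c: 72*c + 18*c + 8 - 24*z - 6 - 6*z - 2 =90*c - 30*z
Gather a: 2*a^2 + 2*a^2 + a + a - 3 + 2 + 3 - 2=4*a^2 + 2*a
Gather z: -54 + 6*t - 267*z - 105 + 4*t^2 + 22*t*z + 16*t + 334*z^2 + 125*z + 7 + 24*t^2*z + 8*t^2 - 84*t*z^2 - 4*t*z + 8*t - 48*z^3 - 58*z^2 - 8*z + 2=12*t^2 + 30*t - 48*z^3 + z^2*(276 - 84*t) + z*(24*t^2 + 18*t - 150) - 150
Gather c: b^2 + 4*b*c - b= b^2 + 4*b*c - b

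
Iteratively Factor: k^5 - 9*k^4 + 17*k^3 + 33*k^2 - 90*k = (k + 2)*(k^4 - 11*k^3 + 39*k^2 - 45*k) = k*(k + 2)*(k^3 - 11*k^2 + 39*k - 45) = k*(k - 5)*(k + 2)*(k^2 - 6*k + 9) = k*(k - 5)*(k - 3)*(k + 2)*(k - 3)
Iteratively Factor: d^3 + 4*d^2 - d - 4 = (d + 1)*(d^2 + 3*d - 4) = (d + 1)*(d + 4)*(d - 1)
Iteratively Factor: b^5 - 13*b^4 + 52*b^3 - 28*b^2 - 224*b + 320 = (b - 4)*(b^4 - 9*b^3 + 16*b^2 + 36*b - 80) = (b - 4)^2*(b^3 - 5*b^2 - 4*b + 20) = (b - 4)^2*(b - 2)*(b^2 - 3*b - 10) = (b - 5)*(b - 4)^2*(b - 2)*(b + 2)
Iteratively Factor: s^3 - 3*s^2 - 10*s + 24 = (s - 2)*(s^2 - s - 12) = (s - 4)*(s - 2)*(s + 3)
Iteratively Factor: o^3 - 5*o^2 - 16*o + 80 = (o - 5)*(o^2 - 16) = (o - 5)*(o + 4)*(o - 4)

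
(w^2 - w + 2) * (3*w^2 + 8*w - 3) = 3*w^4 + 5*w^3 - 5*w^2 + 19*w - 6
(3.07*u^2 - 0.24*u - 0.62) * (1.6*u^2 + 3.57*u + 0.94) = 4.912*u^4 + 10.5759*u^3 + 1.037*u^2 - 2.439*u - 0.5828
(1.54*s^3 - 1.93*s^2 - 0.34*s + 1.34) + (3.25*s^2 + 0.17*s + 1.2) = 1.54*s^3 + 1.32*s^2 - 0.17*s + 2.54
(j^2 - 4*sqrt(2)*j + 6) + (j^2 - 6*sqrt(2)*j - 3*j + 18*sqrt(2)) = 2*j^2 - 10*sqrt(2)*j - 3*j + 6 + 18*sqrt(2)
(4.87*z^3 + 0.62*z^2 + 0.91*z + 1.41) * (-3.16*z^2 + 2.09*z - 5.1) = -15.3892*z^5 + 8.2191*z^4 - 26.4168*z^3 - 5.7157*z^2 - 1.6941*z - 7.191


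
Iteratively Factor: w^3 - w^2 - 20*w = (w - 5)*(w^2 + 4*w) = (w - 5)*(w + 4)*(w)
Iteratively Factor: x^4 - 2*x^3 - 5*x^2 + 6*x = (x - 1)*(x^3 - x^2 - 6*x) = x*(x - 1)*(x^2 - x - 6) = x*(x - 1)*(x + 2)*(x - 3)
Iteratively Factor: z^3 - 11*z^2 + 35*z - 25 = (z - 5)*(z^2 - 6*z + 5) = (z - 5)^2*(z - 1)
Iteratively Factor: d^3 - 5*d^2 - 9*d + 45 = (d + 3)*(d^2 - 8*d + 15) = (d - 5)*(d + 3)*(d - 3)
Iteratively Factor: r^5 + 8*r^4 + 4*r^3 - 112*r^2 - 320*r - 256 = (r + 4)*(r^4 + 4*r^3 - 12*r^2 - 64*r - 64) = (r + 4)^2*(r^3 - 12*r - 16) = (r - 4)*(r + 4)^2*(r^2 + 4*r + 4) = (r - 4)*(r + 2)*(r + 4)^2*(r + 2)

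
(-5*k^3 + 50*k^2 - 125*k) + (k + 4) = -5*k^3 + 50*k^2 - 124*k + 4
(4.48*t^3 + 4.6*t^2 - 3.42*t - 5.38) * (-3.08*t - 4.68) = -13.7984*t^4 - 35.1344*t^3 - 10.9944*t^2 + 32.576*t + 25.1784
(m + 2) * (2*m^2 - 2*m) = 2*m^3 + 2*m^2 - 4*m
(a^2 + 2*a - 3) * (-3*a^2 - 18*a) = -3*a^4 - 24*a^3 - 27*a^2 + 54*a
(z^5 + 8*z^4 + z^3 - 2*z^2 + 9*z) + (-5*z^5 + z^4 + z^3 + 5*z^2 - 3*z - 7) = -4*z^5 + 9*z^4 + 2*z^3 + 3*z^2 + 6*z - 7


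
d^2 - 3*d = d*(d - 3)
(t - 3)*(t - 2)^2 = t^3 - 7*t^2 + 16*t - 12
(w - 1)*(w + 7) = w^2 + 6*w - 7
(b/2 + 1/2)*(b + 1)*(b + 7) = b^3/2 + 9*b^2/2 + 15*b/2 + 7/2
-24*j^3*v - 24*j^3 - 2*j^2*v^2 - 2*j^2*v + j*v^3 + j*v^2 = (-6*j + v)*(4*j + v)*(j*v + j)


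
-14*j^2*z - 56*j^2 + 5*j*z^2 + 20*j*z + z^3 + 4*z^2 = (-2*j + z)*(7*j + z)*(z + 4)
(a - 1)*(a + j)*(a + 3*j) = a^3 + 4*a^2*j - a^2 + 3*a*j^2 - 4*a*j - 3*j^2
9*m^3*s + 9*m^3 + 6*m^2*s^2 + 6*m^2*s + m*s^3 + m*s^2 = (3*m + s)^2*(m*s + m)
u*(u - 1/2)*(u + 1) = u^3 + u^2/2 - u/2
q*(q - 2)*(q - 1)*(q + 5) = q^4 + 2*q^3 - 13*q^2 + 10*q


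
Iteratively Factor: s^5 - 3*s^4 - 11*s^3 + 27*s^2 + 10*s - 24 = (s + 3)*(s^4 - 6*s^3 + 7*s^2 + 6*s - 8) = (s - 1)*(s + 3)*(s^3 - 5*s^2 + 2*s + 8) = (s - 1)*(s + 1)*(s + 3)*(s^2 - 6*s + 8) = (s - 4)*(s - 1)*(s + 1)*(s + 3)*(s - 2)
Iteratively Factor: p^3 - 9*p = (p)*(p^2 - 9) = p*(p - 3)*(p + 3)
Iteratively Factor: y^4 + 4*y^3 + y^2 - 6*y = (y + 2)*(y^3 + 2*y^2 - 3*y) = y*(y + 2)*(y^2 + 2*y - 3) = y*(y + 2)*(y + 3)*(y - 1)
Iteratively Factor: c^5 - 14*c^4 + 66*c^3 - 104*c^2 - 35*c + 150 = (c - 3)*(c^4 - 11*c^3 + 33*c^2 - 5*c - 50) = (c - 3)*(c - 2)*(c^3 - 9*c^2 + 15*c + 25) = (c - 5)*(c - 3)*(c - 2)*(c^2 - 4*c - 5) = (c - 5)*(c - 3)*(c - 2)*(c + 1)*(c - 5)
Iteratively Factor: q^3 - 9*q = (q - 3)*(q^2 + 3*q) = q*(q - 3)*(q + 3)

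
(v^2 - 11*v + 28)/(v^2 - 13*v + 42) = (v - 4)/(v - 6)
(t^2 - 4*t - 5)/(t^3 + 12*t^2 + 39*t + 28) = (t - 5)/(t^2 + 11*t + 28)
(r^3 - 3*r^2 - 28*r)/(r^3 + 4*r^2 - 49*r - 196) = r/(r + 7)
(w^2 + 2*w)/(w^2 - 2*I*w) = (w + 2)/(w - 2*I)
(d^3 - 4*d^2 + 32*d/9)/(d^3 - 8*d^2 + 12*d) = (d^2 - 4*d + 32/9)/(d^2 - 8*d + 12)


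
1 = 1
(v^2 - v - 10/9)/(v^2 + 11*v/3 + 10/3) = (9*v^2 - 9*v - 10)/(3*(3*v^2 + 11*v + 10))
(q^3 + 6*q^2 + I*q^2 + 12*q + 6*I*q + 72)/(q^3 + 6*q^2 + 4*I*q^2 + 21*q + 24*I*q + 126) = (q + 4*I)/(q + 7*I)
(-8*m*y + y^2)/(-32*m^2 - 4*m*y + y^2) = y/(4*m + y)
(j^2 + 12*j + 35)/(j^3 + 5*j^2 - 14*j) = (j + 5)/(j*(j - 2))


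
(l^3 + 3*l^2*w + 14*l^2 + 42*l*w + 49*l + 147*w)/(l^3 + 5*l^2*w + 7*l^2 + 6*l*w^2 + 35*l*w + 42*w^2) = (l + 7)/(l + 2*w)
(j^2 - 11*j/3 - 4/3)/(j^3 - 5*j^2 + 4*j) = (j + 1/3)/(j*(j - 1))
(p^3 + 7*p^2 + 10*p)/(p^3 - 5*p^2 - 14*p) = (p + 5)/(p - 7)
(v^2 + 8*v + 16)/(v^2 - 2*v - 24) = (v + 4)/(v - 6)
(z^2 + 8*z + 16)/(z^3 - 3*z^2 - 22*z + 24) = (z + 4)/(z^2 - 7*z + 6)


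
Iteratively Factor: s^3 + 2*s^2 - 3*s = (s + 3)*(s^2 - s) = (s - 1)*(s + 3)*(s)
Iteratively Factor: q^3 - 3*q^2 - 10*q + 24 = (q - 4)*(q^2 + q - 6) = (q - 4)*(q - 2)*(q + 3)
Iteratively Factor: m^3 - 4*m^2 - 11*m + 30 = (m + 3)*(m^2 - 7*m + 10) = (m - 5)*(m + 3)*(m - 2)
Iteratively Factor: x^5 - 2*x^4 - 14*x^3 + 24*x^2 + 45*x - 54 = (x + 2)*(x^4 - 4*x^3 - 6*x^2 + 36*x - 27) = (x - 3)*(x + 2)*(x^3 - x^2 - 9*x + 9) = (x - 3)*(x - 1)*(x + 2)*(x^2 - 9) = (x - 3)*(x - 1)*(x + 2)*(x + 3)*(x - 3)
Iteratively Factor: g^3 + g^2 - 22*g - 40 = (g + 4)*(g^2 - 3*g - 10) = (g + 2)*(g + 4)*(g - 5)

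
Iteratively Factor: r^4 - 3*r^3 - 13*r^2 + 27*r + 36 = (r - 3)*(r^3 - 13*r - 12) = (r - 4)*(r - 3)*(r^2 + 4*r + 3) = (r - 4)*(r - 3)*(r + 3)*(r + 1)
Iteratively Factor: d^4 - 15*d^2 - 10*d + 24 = (d - 1)*(d^3 + d^2 - 14*d - 24) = (d - 1)*(d + 2)*(d^2 - d - 12) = (d - 4)*(d - 1)*(d + 2)*(d + 3)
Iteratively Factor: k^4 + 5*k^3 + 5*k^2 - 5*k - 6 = (k + 1)*(k^3 + 4*k^2 + k - 6) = (k + 1)*(k + 3)*(k^2 + k - 2) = (k + 1)*(k + 2)*(k + 3)*(k - 1)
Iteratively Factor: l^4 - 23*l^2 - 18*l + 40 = (l + 4)*(l^3 - 4*l^2 - 7*l + 10) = (l - 1)*(l + 4)*(l^2 - 3*l - 10) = (l - 1)*(l + 2)*(l + 4)*(l - 5)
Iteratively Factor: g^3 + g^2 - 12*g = (g + 4)*(g^2 - 3*g) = (g - 3)*(g + 4)*(g)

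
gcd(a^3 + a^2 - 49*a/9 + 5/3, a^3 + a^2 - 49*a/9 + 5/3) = a^3 + a^2 - 49*a/9 + 5/3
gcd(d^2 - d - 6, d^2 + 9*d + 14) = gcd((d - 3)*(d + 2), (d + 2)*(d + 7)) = d + 2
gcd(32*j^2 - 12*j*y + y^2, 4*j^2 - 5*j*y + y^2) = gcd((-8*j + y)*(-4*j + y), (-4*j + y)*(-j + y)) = -4*j + y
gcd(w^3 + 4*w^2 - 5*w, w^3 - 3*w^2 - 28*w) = w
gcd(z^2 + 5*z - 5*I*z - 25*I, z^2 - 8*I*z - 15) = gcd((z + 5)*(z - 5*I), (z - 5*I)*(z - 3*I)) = z - 5*I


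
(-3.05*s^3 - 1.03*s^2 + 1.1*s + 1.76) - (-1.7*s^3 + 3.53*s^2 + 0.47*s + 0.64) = -1.35*s^3 - 4.56*s^2 + 0.63*s + 1.12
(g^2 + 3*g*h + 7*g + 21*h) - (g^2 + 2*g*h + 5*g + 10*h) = g*h + 2*g + 11*h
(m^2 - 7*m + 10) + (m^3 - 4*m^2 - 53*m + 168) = m^3 - 3*m^2 - 60*m + 178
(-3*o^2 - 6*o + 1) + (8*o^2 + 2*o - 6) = 5*o^2 - 4*o - 5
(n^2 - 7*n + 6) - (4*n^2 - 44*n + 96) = -3*n^2 + 37*n - 90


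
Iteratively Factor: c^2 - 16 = (c + 4)*(c - 4)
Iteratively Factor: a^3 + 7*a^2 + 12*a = (a)*(a^2 + 7*a + 12) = a*(a + 4)*(a + 3)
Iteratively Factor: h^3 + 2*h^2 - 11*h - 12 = (h + 1)*(h^2 + h - 12) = (h - 3)*(h + 1)*(h + 4)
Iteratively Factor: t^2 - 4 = (t + 2)*(t - 2)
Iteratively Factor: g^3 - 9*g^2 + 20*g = (g - 4)*(g^2 - 5*g) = (g - 5)*(g - 4)*(g)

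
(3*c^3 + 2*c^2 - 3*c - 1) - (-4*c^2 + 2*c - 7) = 3*c^3 + 6*c^2 - 5*c + 6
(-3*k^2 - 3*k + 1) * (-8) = 24*k^2 + 24*k - 8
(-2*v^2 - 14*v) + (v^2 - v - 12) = -v^2 - 15*v - 12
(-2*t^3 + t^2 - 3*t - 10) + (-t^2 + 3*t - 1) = -2*t^3 - 11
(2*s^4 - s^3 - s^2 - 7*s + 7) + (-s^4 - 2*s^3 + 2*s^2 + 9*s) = s^4 - 3*s^3 + s^2 + 2*s + 7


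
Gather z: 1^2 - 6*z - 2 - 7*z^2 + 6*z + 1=-7*z^2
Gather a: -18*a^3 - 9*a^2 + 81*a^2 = -18*a^3 + 72*a^2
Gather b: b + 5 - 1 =b + 4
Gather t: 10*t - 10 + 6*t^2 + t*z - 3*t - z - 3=6*t^2 + t*(z + 7) - z - 13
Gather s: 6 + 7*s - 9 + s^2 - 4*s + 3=s^2 + 3*s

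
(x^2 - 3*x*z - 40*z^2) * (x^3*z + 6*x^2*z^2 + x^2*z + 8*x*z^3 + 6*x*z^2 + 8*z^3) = x^5*z + 3*x^4*z^2 + x^4*z - 50*x^3*z^3 + 3*x^3*z^2 - 264*x^2*z^4 - 50*x^2*z^3 - 320*x*z^5 - 264*x*z^4 - 320*z^5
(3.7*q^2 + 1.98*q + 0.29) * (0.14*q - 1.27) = 0.518*q^3 - 4.4218*q^2 - 2.474*q - 0.3683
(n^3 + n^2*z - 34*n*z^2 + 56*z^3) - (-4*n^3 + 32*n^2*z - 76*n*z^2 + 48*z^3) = 5*n^3 - 31*n^2*z + 42*n*z^2 + 8*z^3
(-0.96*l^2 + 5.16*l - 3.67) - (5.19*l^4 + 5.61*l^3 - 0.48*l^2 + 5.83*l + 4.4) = -5.19*l^4 - 5.61*l^3 - 0.48*l^2 - 0.67*l - 8.07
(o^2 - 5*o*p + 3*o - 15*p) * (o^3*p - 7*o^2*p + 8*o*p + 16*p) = o^5*p - 5*o^4*p^2 - 4*o^4*p + 20*o^3*p^2 - 13*o^3*p + 65*o^2*p^2 + 40*o^2*p - 200*o*p^2 + 48*o*p - 240*p^2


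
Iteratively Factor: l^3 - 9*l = (l + 3)*(l^2 - 3*l) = (l - 3)*(l + 3)*(l)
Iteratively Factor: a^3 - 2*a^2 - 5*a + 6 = (a - 3)*(a^2 + a - 2) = (a - 3)*(a + 2)*(a - 1)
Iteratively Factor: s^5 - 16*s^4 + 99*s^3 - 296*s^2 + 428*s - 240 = (s - 5)*(s^4 - 11*s^3 + 44*s^2 - 76*s + 48) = (s - 5)*(s - 2)*(s^3 - 9*s^2 + 26*s - 24) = (s - 5)*(s - 4)*(s - 2)*(s^2 - 5*s + 6) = (s - 5)*(s - 4)*(s - 3)*(s - 2)*(s - 2)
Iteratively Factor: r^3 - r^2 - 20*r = (r + 4)*(r^2 - 5*r) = r*(r + 4)*(r - 5)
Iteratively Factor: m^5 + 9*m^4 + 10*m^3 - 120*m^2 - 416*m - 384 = (m + 2)*(m^4 + 7*m^3 - 4*m^2 - 112*m - 192) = (m + 2)*(m + 4)*(m^3 + 3*m^2 - 16*m - 48) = (m + 2)*(m + 3)*(m + 4)*(m^2 - 16) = (m + 2)*(m + 3)*(m + 4)^2*(m - 4)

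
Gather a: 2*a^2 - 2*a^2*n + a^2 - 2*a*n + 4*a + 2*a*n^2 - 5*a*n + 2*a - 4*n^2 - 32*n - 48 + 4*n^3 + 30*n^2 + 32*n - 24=a^2*(3 - 2*n) + a*(2*n^2 - 7*n + 6) + 4*n^3 + 26*n^2 - 72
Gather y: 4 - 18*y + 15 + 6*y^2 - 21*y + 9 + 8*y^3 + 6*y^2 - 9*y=8*y^3 + 12*y^2 - 48*y + 28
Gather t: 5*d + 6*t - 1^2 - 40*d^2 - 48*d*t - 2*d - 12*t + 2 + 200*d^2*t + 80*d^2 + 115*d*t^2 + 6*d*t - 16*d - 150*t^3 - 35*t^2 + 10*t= 40*d^2 - 13*d - 150*t^3 + t^2*(115*d - 35) + t*(200*d^2 - 42*d + 4) + 1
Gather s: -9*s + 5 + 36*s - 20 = 27*s - 15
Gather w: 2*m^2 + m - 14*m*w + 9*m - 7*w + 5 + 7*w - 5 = 2*m^2 - 14*m*w + 10*m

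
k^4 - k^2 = k^2*(k - 1)*(k + 1)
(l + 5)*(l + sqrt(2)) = l^2 + sqrt(2)*l + 5*l + 5*sqrt(2)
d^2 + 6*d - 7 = (d - 1)*(d + 7)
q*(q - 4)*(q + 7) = q^3 + 3*q^2 - 28*q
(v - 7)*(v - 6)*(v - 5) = v^3 - 18*v^2 + 107*v - 210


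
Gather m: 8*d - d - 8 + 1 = 7*d - 7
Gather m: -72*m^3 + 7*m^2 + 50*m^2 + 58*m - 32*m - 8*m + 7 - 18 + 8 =-72*m^3 + 57*m^2 + 18*m - 3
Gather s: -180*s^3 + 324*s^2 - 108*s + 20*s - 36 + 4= -180*s^3 + 324*s^2 - 88*s - 32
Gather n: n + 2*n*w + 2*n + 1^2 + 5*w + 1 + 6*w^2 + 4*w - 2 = n*(2*w + 3) + 6*w^2 + 9*w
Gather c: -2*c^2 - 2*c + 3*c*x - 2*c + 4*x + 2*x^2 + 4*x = -2*c^2 + c*(3*x - 4) + 2*x^2 + 8*x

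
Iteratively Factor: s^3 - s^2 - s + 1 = (s - 1)*(s^2 - 1) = (s - 1)^2*(s + 1)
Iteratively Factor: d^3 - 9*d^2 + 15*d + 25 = (d + 1)*(d^2 - 10*d + 25) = (d - 5)*(d + 1)*(d - 5)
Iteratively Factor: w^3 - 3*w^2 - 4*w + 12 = (w - 3)*(w^2 - 4) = (w - 3)*(w + 2)*(w - 2)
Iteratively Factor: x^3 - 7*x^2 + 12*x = (x - 4)*(x^2 - 3*x) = x*(x - 4)*(x - 3)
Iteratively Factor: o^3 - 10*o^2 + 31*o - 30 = (o - 2)*(o^2 - 8*o + 15) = (o - 3)*(o - 2)*(o - 5)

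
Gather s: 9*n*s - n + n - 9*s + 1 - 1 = s*(9*n - 9)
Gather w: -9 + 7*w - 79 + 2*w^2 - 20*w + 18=2*w^2 - 13*w - 70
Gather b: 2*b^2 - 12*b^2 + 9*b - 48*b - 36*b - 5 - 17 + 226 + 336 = -10*b^2 - 75*b + 540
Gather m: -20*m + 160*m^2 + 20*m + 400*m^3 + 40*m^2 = 400*m^3 + 200*m^2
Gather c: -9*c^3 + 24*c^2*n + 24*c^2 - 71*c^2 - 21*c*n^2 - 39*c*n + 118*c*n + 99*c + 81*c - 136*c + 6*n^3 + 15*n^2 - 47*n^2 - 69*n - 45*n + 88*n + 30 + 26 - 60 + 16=-9*c^3 + c^2*(24*n - 47) + c*(-21*n^2 + 79*n + 44) + 6*n^3 - 32*n^2 - 26*n + 12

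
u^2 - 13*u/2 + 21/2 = (u - 7/2)*(u - 3)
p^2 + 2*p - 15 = (p - 3)*(p + 5)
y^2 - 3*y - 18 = (y - 6)*(y + 3)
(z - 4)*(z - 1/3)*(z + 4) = z^3 - z^2/3 - 16*z + 16/3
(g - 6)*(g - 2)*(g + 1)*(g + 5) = g^4 - 2*g^3 - 31*g^2 + 32*g + 60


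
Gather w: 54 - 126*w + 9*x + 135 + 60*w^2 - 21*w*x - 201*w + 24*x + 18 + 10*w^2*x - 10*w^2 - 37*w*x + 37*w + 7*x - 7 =w^2*(10*x + 50) + w*(-58*x - 290) + 40*x + 200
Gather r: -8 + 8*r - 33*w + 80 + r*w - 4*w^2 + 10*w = r*(w + 8) - 4*w^2 - 23*w + 72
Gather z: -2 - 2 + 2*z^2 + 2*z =2*z^2 + 2*z - 4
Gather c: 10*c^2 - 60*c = 10*c^2 - 60*c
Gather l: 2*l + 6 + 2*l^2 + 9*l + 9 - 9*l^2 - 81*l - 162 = -7*l^2 - 70*l - 147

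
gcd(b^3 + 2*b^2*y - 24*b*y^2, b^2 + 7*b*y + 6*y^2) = b + 6*y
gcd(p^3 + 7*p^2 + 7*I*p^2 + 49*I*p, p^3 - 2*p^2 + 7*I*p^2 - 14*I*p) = p^2 + 7*I*p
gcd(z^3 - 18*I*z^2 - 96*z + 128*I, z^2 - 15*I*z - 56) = z - 8*I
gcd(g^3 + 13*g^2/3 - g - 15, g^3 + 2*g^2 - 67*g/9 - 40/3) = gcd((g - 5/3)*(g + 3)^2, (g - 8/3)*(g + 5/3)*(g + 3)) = g + 3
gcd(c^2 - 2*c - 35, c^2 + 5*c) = c + 5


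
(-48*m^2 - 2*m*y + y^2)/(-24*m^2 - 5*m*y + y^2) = (6*m + y)/(3*m + y)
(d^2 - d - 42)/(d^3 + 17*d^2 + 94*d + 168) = (d - 7)/(d^2 + 11*d + 28)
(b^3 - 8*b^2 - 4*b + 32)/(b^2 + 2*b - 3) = (b^3 - 8*b^2 - 4*b + 32)/(b^2 + 2*b - 3)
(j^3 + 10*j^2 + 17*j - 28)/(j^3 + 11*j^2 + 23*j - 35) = (j + 4)/(j + 5)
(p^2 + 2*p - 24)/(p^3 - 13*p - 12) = (p + 6)/(p^2 + 4*p + 3)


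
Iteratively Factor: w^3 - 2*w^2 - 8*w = (w + 2)*(w^2 - 4*w) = (w - 4)*(w + 2)*(w)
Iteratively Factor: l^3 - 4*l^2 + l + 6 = (l - 2)*(l^2 - 2*l - 3) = (l - 3)*(l - 2)*(l + 1)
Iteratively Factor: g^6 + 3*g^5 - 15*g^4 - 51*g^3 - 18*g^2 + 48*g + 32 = (g - 4)*(g^5 + 7*g^4 + 13*g^3 + g^2 - 14*g - 8) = (g - 4)*(g + 4)*(g^4 + 3*g^3 + g^2 - 3*g - 2) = (g - 4)*(g + 2)*(g + 4)*(g^3 + g^2 - g - 1) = (g - 4)*(g + 1)*(g + 2)*(g + 4)*(g^2 - 1) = (g - 4)*(g + 1)^2*(g + 2)*(g + 4)*(g - 1)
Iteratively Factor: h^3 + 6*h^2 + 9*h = (h + 3)*(h^2 + 3*h) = h*(h + 3)*(h + 3)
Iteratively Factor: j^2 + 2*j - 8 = (j + 4)*(j - 2)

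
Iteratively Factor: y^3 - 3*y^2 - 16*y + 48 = (y - 4)*(y^2 + y - 12) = (y - 4)*(y - 3)*(y + 4)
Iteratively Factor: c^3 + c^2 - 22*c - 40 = (c + 4)*(c^2 - 3*c - 10) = (c - 5)*(c + 4)*(c + 2)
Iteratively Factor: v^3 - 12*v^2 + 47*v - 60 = (v - 5)*(v^2 - 7*v + 12) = (v - 5)*(v - 4)*(v - 3)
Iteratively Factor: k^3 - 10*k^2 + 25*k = (k)*(k^2 - 10*k + 25) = k*(k - 5)*(k - 5)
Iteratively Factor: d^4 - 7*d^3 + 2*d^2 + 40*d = (d - 5)*(d^3 - 2*d^2 - 8*d) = (d - 5)*(d - 4)*(d^2 + 2*d) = d*(d - 5)*(d - 4)*(d + 2)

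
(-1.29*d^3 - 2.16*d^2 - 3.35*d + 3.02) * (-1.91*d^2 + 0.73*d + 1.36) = 2.4639*d^5 + 3.1839*d^4 + 3.0673*d^3 - 11.1513*d^2 - 2.3514*d + 4.1072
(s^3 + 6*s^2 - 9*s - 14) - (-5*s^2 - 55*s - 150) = s^3 + 11*s^2 + 46*s + 136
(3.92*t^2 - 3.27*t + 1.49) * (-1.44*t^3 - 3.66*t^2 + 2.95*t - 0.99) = -5.6448*t^5 - 9.6384*t^4 + 21.3866*t^3 - 18.9807*t^2 + 7.6328*t - 1.4751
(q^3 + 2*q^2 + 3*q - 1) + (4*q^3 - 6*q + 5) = 5*q^3 + 2*q^2 - 3*q + 4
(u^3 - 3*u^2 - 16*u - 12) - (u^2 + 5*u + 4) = u^3 - 4*u^2 - 21*u - 16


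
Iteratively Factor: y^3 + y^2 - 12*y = (y - 3)*(y^2 + 4*y) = y*(y - 3)*(y + 4)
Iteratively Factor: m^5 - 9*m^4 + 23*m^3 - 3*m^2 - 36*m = (m - 3)*(m^4 - 6*m^3 + 5*m^2 + 12*m) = (m - 3)*(m + 1)*(m^3 - 7*m^2 + 12*m) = m*(m - 3)*(m + 1)*(m^2 - 7*m + 12) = m*(m - 3)^2*(m + 1)*(m - 4)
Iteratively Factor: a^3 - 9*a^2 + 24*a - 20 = (a - 5)*(a^2 - 4*a + 4) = (a - 5)*(a - 2)*(a - 2)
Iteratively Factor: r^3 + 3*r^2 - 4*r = (r + 4)*(r^2 - r) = r*(r + 4)*(r - 1)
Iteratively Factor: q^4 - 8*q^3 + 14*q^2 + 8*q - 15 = (q - 1)*(q^3 - 7*q^2 + 7*q + 15) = (q - 3)*(q - 1)*(q^2 - 4*q - 5) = (q - 3)*(q - 1)*(q + 1)*(q - 5)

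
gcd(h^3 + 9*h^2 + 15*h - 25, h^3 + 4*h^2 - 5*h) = h^2 + 4*h - 5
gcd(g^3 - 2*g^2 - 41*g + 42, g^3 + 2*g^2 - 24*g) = g + 6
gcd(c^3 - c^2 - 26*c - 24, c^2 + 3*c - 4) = c + 4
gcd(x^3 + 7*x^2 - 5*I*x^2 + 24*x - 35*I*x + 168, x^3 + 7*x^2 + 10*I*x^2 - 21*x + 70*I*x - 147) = x^2 + x*(7 + 3*I) + 21*I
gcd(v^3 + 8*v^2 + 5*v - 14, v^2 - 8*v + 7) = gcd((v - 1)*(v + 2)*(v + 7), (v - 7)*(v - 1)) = v - 1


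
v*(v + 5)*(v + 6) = v^3 + 11*v^2 + 30*v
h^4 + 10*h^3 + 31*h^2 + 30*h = h*(h + 2)*(h + 3)*(h + 5)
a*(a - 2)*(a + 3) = a^3 + a^2 - 6*a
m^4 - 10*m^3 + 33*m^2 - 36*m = m*(m - 4)*(m - 3)^2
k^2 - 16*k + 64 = (k - 8)^2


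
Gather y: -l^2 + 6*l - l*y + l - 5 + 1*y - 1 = -l^2 + 7*l + y*(1 - l) - 6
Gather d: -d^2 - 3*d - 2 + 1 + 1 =-d^2 - 3*d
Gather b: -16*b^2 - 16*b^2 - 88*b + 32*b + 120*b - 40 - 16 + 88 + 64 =-32*b^2 + 64*b + 96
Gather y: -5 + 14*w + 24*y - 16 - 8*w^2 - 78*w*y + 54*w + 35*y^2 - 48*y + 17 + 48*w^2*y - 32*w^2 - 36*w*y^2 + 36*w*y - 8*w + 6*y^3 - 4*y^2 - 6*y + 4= -40*w^2 + 60*w + 6*y^3 + y^2*(31 - 36*w) + y*(48*w^2 - 42*w - 30)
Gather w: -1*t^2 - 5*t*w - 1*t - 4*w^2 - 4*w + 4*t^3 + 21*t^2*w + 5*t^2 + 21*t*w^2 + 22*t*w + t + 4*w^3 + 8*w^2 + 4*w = 4*t^3 + 4*t^2 + 4*w^3 + w^2*(21*t + 4) + w*(21*t^2 + 17*t)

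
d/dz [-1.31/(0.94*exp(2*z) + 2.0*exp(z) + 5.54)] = (2.4628*exp(z) + 2.62)*exp(z)/(0.94*exp(2*z) + 2.0*exp(z) + 5.54)^2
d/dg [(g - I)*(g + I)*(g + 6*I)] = 3*g^2 + 12*I*g + 1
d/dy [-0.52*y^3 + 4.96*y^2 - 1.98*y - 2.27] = -1.56*y^2 + 9.92*y - 1.98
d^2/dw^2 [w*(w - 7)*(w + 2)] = 6*w - 10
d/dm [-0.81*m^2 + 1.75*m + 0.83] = 1.75 - 1.62*m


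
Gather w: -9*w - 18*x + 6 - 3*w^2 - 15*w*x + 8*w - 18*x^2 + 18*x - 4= -3*w^2 + w*(-15*x - 1) - 18*x^2 + 2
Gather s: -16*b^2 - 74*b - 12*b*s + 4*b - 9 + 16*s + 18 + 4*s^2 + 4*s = -16*b^2 - 70*b + 4*s^2 + s*(20 - 12*b) + 9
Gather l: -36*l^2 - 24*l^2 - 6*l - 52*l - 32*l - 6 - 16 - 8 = -60*l^2 - 90*l - 30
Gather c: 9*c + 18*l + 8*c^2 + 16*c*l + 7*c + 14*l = 8*c^2 + c*(16*l + 16) + 32*l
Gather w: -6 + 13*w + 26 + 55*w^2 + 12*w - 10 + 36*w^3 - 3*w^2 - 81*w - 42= 36*w^3 + 52*w^2 - 56*w - 32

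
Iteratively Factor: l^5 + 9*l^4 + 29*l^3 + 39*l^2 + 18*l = (l + 2)*(l^4 + 7*l^3 + 15*l^2 + 9*l) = l*(l + 2)*(l^3 + 7*l^2 + 15*l + 9) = l*(l + 2)*(l + 3)*(l^2 + 4*l + 3) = l*(l + 1)*(l + 2)*(l + 3)*(l + 3)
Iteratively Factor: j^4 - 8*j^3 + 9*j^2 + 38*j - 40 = (j + 2)*(j^3 - 10*j^2 + 29*j - 20) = (j - 5)*(j + 2)*(j^2 - 5*j + 4) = (j - 5)*(j - 1)*(j + 2)*(j - 4)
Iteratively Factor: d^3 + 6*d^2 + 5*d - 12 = (d - 1)*(d^2 + 7*d + 12) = (d - 1)*(d + 4)*(d + 3)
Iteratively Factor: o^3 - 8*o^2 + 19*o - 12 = (o - 4)*(o^2 - 4*o + 3) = (o - 4)*(o - 3)*(o - 1)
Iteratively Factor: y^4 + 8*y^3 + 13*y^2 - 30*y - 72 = (y + 3)*(y^3 + 5*y^2 - 2*y - 24) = (y - 2)*(y + 3)*(y^2 + 7*y + 12) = (y - 2)*(y + 3)^2*(y + 4)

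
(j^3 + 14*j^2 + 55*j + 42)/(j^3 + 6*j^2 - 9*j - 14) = (j + 6)/(j - 2)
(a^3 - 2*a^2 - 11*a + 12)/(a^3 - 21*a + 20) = (a + 3)/(a + 5)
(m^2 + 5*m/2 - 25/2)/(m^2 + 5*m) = (m - 5/2)/m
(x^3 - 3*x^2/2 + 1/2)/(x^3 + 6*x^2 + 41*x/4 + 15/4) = 2*(x^2 - 2*x + 1)/(2*x^2 + 11*x + 15)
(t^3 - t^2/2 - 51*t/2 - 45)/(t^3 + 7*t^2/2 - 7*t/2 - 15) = (t - 6)/(t - 2)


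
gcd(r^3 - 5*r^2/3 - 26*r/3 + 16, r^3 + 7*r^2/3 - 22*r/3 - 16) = r^2 + r/3 - 8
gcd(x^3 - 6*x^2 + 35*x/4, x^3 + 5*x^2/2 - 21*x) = x^2 - 7*x/2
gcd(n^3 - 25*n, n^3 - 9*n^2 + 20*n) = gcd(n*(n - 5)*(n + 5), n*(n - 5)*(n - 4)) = n^2 - 5*n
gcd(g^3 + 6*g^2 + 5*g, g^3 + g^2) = g^2 + g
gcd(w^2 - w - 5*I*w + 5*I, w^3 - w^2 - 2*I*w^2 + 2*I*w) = w - 1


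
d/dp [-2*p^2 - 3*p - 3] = -4*p - 3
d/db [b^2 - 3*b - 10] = 2*b - 3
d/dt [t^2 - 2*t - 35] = 2*t - 2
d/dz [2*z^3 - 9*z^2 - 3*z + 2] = 6*z^2 - 18*z - 3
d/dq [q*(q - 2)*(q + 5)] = 3*q^2 + 6*q - 10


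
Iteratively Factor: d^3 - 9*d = (d + 3)*(d^2 - 3*d) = d*(d + 3)*(d - 3)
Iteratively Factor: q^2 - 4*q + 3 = (q - 1)*(q - 3)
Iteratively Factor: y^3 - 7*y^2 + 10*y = (y - 5)*(y^2 - 2*y) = (y - 5)*(y - 2)*(y)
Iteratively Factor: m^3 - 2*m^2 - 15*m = (m)*(m^2 - 2*m - 15) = m*(m + 3)*(m - 5)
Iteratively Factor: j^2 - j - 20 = (j + 4)*(j - 5)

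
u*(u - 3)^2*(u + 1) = u^4 - 5*u^3 + 3*u^2 + 9*u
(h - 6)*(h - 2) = h^2 - 8*h + 12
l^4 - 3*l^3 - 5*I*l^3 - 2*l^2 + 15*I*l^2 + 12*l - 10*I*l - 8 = (l - 2)*(l - 1)*(l - 4*I)*(l - I)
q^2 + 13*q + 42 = (q + 6)*(q + 7)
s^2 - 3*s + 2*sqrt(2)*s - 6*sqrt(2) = (s - 3)*(s + 2*sqrt(2))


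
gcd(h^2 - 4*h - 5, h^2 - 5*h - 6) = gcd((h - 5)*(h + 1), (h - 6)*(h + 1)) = h + 1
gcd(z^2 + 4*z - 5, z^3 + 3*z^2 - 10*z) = z + 5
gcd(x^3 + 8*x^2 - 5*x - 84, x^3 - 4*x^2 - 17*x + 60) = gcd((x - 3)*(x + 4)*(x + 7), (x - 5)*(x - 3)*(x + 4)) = x^2 + x - 12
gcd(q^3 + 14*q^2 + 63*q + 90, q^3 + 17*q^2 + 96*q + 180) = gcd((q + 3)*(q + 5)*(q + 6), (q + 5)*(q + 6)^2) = q^2 + 11*q + 30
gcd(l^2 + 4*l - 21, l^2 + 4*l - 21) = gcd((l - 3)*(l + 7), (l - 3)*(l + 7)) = l^2 + 4*l - 21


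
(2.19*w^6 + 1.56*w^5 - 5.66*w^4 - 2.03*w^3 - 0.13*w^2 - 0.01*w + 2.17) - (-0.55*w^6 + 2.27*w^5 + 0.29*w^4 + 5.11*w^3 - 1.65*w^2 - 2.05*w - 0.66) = 2.74*w^6 - 0.71*w^5 - 5.95*w^4 - 7.14*w^3 + 1.52*w^2 + 2.04*w + 2.83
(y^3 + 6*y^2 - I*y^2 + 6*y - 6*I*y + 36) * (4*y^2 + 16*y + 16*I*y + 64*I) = 4*y^5 + 40*y^4 + 12*I*y^4 + 136*y^3 + 120*I*y^3 + 400*y^2 + 384*I*y^2 + 960*y + 960*I*y + 2304*I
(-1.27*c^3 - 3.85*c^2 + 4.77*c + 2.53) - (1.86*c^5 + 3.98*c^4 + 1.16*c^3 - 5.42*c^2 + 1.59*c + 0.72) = -1.86*c^5 - 3.98*c^4 - 2.43*c^3 + 1.57*c^2 + 3.18*c + 1.81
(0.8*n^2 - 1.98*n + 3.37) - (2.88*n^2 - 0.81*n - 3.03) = -2.08*n^2 - 1.17*n + 6.4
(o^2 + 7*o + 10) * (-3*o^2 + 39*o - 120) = -3*o^4 + 18*o^3 + 123*o^2 - 450*o - 1200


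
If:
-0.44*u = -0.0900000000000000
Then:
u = 0.20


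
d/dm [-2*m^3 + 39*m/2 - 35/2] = 39/2 - 6*m^2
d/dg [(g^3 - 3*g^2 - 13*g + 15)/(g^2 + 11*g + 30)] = (g^4 + 22*g^3 + 70*g^2 - 210*g - 555)/(g^4 + 22*g^3 + 181*g^2 + 660*g + 900)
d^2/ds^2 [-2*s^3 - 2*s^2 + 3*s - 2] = -12*s - 4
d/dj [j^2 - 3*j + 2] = 2*j - 3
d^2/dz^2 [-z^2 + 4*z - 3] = -2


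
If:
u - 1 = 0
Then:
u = 1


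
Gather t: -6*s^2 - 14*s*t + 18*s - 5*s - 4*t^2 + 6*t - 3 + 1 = -6*s^2 + 13*s - 4*t^2 + t*(6 - 14*s) - 2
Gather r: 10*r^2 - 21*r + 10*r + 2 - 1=10*r^2 - 11*r + 1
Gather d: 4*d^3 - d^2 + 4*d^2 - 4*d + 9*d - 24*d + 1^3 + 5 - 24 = 4*d^3 + 3*d^2 - 19*d - 18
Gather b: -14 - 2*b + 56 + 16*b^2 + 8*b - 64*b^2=-48*b^2 + 6*b + 42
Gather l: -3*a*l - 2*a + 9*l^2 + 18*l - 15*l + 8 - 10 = -2*a + 9*l^2 + l*(3 - 3*a) - 2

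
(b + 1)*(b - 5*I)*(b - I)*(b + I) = b^4 + b^3 - 5*I*b^3 + b^2 - 5*I*b^2 + b - 5*I*b - 5*I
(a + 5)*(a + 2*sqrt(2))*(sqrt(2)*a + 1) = sqrt(2)*a^3 + 5*a^2 + 5*sqrt(2)*a^2 + 2*sqrt(2)*a + 25*a + 10*sqrt(2)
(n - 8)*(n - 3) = n^2 - 11*n + 24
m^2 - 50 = (m - 5*sqrt(2))*(m + 5*sqrt(2))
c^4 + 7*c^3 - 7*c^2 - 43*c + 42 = (c - 2)*(c - 1)*(c + 3)*(c + 7)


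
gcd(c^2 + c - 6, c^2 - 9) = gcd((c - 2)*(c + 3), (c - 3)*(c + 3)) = c + 3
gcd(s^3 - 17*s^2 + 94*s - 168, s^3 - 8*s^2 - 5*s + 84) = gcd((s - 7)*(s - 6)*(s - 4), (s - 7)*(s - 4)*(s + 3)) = s^2 - 11*s + 28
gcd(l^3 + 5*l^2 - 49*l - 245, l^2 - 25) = l + 5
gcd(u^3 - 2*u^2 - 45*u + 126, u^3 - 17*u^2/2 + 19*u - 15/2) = u - 3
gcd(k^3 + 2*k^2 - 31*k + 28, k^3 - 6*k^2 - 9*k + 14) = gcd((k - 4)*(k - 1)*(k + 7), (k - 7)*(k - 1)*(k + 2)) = k - 1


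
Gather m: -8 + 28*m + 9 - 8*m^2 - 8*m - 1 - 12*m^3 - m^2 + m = -12*m^3 - 9*m^2 + 21*m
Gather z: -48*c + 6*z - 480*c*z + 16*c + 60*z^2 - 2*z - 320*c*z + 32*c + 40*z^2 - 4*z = -800*c*z + 100*z^2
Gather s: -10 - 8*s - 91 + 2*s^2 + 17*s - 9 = 2*s^2 + 9*s - 110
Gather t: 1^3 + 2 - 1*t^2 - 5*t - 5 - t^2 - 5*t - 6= -2*t^2 - 10*t - 8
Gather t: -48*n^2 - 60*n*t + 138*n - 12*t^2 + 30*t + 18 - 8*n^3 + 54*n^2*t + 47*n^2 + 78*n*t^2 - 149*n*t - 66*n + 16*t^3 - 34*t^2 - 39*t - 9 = -8*n^3 - n^2 + 72*n + 16*t^3 + t^2*(78*n - 46) + t*(54*n^2 - 209*n - 9) + 9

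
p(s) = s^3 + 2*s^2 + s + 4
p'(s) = 3*s^2 + 4*s + 1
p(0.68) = 5.92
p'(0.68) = 5.11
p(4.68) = 154.99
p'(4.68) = 85.43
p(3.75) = 88.61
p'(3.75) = 58.19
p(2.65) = 39.30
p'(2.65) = 32.67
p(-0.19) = 3.88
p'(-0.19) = 0.35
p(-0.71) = 3.94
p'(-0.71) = -0.33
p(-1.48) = 3.66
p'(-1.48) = 1.65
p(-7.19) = -271.49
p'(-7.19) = 127.33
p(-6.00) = -146.00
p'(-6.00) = 85.00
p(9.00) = 904.00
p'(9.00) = 280.00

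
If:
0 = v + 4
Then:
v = -4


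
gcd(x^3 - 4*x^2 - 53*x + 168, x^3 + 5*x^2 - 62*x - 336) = x^2 - x - 56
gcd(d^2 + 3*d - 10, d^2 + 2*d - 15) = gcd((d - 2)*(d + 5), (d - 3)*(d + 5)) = d + 5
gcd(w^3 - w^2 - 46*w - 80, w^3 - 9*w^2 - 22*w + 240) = w^2 - 3*w - 40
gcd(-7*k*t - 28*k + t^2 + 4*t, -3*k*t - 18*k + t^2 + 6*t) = 1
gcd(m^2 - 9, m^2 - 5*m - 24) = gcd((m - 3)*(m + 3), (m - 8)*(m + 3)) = m + 3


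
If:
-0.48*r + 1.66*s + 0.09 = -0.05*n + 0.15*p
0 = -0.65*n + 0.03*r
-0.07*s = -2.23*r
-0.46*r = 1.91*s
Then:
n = 0.00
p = 0.60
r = 0.00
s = 0.00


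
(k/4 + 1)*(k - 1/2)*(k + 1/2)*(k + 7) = k^4/4 + 11*k^3/4 + 111*k^2/16 - 11*k/16 - 7/4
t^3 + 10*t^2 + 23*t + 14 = (t + 1)*(t + 2)*(t + 7)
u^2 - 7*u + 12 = (u - 4)*(u - 3)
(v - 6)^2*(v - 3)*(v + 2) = v^4 - 13*v^3 + 42*v^2 + 36*v - 216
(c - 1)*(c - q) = c^2 - c*q - c + q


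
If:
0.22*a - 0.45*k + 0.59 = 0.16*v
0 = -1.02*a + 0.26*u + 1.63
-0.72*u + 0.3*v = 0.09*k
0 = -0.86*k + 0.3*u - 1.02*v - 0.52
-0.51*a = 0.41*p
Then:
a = 1.09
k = 3.19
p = -1.36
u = -1.97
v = -3.78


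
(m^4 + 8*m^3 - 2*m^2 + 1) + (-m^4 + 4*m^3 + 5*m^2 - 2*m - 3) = 12*m^3 + 3*m^2 - 2*m - 2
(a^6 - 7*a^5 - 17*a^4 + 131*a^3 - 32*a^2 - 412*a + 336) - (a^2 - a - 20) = a^6 - 7*a^5 - 17*a^4 + 131*a^3 - 33*a^2 - 411*a + 356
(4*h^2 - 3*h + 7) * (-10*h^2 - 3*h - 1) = -40*h^4 + 18*h^3 - 65*h^2 - 18*h - 7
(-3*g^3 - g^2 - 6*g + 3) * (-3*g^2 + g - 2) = 9*g^5 + 23*g^3 - 13*g^2 + 15*g - 6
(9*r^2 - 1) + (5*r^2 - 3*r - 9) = 14*r^2 - 3*r - 10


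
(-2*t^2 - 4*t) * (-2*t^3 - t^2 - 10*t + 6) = 4*t^5 + 10*t^4 + 24*t^3 + 28*t^2 - 24*t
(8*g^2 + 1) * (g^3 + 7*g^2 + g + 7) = 8*g^5 + 56*g^4 + 9*g^3 + 63*g^2 + g + 7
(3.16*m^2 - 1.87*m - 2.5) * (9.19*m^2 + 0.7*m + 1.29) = 29.0404*m^4 - 14.9733*m^3 - 20.2076*m^2 - 4.1623*m - 3.225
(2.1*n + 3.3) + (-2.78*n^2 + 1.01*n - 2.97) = -2.78*n^2 + 3.11*n + 0.33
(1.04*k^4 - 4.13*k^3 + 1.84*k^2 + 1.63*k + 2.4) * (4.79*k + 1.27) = 4.9816*k^5 - 18.4619*k^4 + 3.5685*k^3 + 10.1445*k^2 + 13.5661*k + 3.048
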